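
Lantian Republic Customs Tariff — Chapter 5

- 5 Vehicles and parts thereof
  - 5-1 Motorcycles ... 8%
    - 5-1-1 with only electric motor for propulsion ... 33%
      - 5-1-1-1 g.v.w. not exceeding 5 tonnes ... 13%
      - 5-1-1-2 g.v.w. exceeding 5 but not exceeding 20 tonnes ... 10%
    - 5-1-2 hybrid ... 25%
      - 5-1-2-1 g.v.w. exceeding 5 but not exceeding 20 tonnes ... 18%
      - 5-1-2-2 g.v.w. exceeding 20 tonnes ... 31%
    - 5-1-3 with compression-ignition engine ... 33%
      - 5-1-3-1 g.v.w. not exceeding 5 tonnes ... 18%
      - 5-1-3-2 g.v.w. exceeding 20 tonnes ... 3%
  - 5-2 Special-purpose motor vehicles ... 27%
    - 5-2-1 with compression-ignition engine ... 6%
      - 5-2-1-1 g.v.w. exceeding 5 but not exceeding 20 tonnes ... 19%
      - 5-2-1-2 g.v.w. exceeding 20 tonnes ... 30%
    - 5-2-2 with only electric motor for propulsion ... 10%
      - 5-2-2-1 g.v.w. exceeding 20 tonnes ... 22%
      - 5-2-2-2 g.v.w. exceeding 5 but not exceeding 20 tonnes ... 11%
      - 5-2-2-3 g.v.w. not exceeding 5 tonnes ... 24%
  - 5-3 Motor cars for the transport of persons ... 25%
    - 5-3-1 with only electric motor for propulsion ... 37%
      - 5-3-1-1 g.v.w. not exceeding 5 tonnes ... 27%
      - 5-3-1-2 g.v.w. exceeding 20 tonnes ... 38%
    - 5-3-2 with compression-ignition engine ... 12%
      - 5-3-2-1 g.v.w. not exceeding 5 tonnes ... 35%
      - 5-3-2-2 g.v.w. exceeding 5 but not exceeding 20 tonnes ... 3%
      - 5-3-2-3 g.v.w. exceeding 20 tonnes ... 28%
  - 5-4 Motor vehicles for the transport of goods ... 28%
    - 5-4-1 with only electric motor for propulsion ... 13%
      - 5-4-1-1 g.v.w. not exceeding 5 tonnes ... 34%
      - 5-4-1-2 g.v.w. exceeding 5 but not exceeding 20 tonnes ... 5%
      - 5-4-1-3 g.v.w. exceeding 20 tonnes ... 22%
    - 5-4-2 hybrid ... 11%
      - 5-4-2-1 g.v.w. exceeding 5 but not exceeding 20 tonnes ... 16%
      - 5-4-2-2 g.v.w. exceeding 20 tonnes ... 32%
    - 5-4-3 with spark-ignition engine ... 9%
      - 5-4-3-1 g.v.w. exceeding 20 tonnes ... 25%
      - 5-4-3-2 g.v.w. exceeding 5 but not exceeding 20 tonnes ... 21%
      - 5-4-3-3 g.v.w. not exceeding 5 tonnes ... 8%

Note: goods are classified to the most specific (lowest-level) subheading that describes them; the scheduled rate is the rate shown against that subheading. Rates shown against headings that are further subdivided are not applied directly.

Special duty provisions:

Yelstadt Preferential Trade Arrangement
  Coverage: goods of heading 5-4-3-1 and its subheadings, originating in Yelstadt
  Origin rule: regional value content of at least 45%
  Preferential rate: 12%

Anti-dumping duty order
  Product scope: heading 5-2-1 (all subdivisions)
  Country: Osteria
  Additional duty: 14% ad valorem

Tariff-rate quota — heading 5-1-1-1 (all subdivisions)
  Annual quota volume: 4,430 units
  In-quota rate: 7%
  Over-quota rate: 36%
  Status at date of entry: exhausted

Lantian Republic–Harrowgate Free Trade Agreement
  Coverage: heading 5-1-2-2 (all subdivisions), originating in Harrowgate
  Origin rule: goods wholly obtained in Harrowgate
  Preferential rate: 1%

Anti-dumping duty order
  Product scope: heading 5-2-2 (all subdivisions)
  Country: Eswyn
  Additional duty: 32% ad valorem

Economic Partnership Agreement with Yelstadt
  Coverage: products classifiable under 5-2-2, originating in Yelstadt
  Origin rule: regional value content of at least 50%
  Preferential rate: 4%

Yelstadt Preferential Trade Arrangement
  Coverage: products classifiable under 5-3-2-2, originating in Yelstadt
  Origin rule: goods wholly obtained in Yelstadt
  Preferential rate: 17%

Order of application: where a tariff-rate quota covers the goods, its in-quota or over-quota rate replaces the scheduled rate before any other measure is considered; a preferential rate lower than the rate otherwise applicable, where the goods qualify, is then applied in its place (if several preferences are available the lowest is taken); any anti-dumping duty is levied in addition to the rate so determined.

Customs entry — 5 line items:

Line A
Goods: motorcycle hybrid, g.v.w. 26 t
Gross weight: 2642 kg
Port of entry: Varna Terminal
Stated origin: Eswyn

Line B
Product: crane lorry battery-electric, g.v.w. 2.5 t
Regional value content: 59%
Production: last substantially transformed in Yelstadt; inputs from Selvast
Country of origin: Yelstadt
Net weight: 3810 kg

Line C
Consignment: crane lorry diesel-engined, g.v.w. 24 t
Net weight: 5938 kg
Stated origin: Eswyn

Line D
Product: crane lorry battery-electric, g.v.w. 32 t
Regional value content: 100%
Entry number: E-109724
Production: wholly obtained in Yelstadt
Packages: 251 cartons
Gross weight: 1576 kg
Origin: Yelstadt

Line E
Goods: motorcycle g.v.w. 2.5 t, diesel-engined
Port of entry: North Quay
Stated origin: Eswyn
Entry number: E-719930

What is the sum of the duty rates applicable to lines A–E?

Line A: motorcycle → 5-1; hybrid → 5-1-2; g.v.w. 26 t → 5-1-2-2. Scheduled 31%. No special measure applies. → 31%.
Line B: crane lorry → 5-2; battery-electric → 5-2-2; g.v.w. 2.5 t → 5-2-2-3. Scheduled 24%. Yelstadt agreement on 5-4-3-1: 5-2-2-3 not covered; Yelstadt agreement on 5-2-2: RVC ≥ 50% → 4% available; Yelstadt agreement on 5-3-2-2: 5-2-2-3 not covered; preferential 4%. → 4%.
Line C: crane lorry → 5-2; diesel-engined → 5-2-1; g.v.w. 24 t → 5-2-1-2. Scheduled 30%. No special measure applies. → 30%.
Line D: crane lorry → 5-2; battery-electric → 5-2-2; g.v.w. 32 t → 5-2-2-1. Scheduled 22%. Yelstadt agreement on 5-4-3-1: 5-2-2-1 not covered; Yelstadt agreement on 5-2-2: RVC ≥ 50% → 4% available; Yelstadt agreement on 5-3-2-2: 5-2-2-1 not covered; preferential 4%. → 4%.
Line E: motorcycle → 5-1; diesel-engined → 5-1-3; g.v.w. 2.5 t → 5-1-3-1. Scheduled 18%. No special measure applies. → 18%.
Sum: 31% + 4% + 30% + 4% + 18% = 87%.

87%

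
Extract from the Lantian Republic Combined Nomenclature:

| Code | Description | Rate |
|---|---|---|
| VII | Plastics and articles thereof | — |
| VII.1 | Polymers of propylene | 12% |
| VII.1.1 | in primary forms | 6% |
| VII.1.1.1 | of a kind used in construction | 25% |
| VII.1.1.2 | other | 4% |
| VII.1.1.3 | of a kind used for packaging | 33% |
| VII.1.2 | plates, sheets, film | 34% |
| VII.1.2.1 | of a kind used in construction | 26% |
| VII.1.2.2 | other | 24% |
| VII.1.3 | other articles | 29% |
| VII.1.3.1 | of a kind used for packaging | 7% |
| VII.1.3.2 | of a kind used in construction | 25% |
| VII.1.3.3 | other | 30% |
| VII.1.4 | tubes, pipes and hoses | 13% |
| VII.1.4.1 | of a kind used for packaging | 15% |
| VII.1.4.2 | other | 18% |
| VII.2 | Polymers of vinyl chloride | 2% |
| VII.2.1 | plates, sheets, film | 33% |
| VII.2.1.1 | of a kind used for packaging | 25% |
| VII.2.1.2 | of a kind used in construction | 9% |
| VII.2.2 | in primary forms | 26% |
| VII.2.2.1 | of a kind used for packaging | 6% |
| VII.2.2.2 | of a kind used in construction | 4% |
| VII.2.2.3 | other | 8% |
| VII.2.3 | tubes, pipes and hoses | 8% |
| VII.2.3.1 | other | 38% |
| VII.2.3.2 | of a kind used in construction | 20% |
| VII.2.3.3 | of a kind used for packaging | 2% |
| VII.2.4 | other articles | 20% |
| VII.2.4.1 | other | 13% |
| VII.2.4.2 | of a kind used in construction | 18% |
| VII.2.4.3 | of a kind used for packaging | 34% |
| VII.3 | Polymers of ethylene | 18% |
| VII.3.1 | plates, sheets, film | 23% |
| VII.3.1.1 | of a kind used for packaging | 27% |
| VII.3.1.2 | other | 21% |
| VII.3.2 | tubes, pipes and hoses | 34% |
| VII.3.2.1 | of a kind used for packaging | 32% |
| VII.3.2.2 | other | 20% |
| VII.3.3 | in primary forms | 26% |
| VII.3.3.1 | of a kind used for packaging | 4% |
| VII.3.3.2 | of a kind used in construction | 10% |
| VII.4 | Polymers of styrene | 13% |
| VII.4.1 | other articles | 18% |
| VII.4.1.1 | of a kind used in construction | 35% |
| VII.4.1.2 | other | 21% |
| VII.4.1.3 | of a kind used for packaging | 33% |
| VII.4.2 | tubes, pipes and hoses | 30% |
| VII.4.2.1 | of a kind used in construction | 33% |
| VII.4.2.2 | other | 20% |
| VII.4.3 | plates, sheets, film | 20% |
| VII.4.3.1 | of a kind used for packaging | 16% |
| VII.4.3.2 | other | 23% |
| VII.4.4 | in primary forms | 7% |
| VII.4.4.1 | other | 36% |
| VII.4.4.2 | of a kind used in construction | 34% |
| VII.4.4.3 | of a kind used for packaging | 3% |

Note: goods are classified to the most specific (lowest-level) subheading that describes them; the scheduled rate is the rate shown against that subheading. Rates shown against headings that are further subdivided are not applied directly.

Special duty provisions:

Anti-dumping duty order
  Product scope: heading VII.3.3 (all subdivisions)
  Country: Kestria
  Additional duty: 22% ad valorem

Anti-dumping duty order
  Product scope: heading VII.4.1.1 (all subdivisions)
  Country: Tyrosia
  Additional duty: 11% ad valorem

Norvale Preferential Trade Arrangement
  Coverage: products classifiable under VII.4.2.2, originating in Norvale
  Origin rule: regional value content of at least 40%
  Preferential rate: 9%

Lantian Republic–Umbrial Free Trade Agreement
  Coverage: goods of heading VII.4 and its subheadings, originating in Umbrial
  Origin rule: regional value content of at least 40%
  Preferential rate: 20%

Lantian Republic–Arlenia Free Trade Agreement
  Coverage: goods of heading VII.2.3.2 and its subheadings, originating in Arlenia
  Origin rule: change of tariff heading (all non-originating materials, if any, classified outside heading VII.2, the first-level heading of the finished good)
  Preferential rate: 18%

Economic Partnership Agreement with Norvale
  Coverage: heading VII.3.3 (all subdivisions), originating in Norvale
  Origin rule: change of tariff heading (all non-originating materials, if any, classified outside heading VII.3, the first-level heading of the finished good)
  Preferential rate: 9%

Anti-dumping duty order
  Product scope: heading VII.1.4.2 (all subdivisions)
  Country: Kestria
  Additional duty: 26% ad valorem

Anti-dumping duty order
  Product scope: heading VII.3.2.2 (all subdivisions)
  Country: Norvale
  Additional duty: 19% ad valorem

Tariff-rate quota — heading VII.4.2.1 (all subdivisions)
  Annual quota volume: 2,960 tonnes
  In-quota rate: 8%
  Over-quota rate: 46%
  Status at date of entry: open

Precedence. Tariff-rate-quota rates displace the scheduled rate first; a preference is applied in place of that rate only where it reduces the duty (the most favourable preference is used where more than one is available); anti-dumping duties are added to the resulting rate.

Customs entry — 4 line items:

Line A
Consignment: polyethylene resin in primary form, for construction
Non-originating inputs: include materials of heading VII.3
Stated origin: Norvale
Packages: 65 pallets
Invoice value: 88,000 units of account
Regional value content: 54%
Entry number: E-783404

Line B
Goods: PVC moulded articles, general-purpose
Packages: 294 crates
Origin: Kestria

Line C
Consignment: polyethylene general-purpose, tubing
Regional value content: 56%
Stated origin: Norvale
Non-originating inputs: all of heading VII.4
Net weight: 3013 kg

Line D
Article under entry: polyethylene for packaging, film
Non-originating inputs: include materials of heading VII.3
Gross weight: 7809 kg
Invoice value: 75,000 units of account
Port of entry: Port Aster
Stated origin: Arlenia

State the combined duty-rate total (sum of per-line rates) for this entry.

89%

Line A: polyethylene → VII.3; resin in primary form → VII.3.3; for construction → VII.3.3.2. Scheduled 10%. Norvale agreement on VII.4.2.2: VII.3.3.2 not covered; Norvale agreement on VII.3.3: CTH not met. → 10%.
Line B: PVC → VII.2; moulded articles → VII.2.4; general-purpose → VII.2.4.1. Scheduled 13%. No special measure applies. → 13%.
Line C: polyethylene → VII.3; tubing → VII.3.2; general-purpose → VII.3.2.2. Scheduled 20%. Norvale agreement on VII.4.2.2: VII.3.2.2 not covered; Norvale agreement on VII.3.3: VII.3.2.2 not covered; anti-dumping (Norvale, VII.3.2.2): +19%; total 20% + 19% = 39%. → 39%.
Line D: polyethylene → VII.3; film → VII.3.1; for packaging → VII.3.1.1. Scheduled 27%. Arlenia agreement on VII.2.3.2: VII.3.1.1 not covered. → 27%.
Sum: 10% + 13% + 39% + 27% = 89%.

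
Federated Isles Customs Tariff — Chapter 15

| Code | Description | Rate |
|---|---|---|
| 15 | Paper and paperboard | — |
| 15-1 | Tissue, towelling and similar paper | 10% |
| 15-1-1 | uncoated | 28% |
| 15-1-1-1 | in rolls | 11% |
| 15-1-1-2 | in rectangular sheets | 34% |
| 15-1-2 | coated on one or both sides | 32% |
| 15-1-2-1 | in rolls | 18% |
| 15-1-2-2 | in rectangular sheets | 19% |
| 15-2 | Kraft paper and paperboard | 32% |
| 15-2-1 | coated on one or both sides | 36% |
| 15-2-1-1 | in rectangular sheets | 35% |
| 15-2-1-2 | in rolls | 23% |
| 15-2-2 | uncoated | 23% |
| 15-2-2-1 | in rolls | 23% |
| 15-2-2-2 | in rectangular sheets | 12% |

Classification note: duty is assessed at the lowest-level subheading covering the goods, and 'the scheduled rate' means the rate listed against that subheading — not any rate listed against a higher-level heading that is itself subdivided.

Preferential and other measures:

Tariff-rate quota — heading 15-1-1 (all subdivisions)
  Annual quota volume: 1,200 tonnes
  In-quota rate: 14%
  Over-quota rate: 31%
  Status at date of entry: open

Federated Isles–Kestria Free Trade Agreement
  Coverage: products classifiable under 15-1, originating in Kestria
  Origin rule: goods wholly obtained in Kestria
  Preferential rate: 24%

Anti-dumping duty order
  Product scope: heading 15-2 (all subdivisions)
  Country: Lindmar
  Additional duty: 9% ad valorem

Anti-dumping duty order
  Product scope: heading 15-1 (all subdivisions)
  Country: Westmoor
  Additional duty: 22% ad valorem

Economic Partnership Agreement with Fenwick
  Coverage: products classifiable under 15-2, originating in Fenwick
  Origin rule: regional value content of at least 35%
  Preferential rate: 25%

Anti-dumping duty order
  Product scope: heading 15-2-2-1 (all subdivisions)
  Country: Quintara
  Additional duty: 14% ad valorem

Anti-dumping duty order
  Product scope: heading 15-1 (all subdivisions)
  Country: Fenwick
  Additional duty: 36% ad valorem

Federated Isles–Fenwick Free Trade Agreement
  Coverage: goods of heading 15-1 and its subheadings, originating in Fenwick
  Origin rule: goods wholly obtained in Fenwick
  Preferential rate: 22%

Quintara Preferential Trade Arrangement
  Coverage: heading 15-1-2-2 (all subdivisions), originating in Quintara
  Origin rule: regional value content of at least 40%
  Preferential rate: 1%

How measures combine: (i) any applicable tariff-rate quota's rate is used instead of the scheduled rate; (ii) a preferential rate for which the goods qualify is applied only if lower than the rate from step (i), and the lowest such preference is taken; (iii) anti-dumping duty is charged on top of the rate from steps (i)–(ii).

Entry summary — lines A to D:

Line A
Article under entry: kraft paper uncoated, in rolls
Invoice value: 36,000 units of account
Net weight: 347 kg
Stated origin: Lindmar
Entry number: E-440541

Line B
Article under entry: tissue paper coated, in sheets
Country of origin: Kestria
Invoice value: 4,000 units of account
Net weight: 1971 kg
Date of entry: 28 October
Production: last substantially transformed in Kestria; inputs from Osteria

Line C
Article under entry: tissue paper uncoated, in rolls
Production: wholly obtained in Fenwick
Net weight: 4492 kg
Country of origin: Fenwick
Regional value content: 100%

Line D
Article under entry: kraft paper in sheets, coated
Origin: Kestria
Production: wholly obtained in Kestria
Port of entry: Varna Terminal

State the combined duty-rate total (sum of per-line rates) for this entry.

Line A: kraft paper → 15-2; uncoated → 15-2-2; in rolls → 15-2-2-1. Scheduled 23%. anti-dumping (Lindmar, 15-2): +9%; total 23% + 9% = 32%. → 32%.
Line B: tissue paper → 15-1; coated → 15-1-2; in sheets → 15-1-2-2. Scheduled 19%. Kestria agreement on 15-1: not wholly obtained. → 19%.
Line C: tissue paper → 15-1; uncoated → 15-1-1; in rolls → 15-1-1-1. Scheduled 11%. quota on 15-1-1 open → in-quota 14%; Fenwick agreement on 15-2: 15-1-1-1 not covered; Fenwick agreement on 15-1: wholly obtained → 22% available; preference 22% not lower than 14% → no reduction; anti-dumping (Fenwick, 15-1): +36%; total 14% + 36% = 50%. → 50%.
Line D: kraft paper → 15-2; coated → 15-2-1; in sheets → 15-2-1-1. Scheduled 35%. Kestria agreement on 15-1: 15-2-1-1 not covered. → 35%.
Sum: 32% + 19% + 50% + 35% = 136%.

136%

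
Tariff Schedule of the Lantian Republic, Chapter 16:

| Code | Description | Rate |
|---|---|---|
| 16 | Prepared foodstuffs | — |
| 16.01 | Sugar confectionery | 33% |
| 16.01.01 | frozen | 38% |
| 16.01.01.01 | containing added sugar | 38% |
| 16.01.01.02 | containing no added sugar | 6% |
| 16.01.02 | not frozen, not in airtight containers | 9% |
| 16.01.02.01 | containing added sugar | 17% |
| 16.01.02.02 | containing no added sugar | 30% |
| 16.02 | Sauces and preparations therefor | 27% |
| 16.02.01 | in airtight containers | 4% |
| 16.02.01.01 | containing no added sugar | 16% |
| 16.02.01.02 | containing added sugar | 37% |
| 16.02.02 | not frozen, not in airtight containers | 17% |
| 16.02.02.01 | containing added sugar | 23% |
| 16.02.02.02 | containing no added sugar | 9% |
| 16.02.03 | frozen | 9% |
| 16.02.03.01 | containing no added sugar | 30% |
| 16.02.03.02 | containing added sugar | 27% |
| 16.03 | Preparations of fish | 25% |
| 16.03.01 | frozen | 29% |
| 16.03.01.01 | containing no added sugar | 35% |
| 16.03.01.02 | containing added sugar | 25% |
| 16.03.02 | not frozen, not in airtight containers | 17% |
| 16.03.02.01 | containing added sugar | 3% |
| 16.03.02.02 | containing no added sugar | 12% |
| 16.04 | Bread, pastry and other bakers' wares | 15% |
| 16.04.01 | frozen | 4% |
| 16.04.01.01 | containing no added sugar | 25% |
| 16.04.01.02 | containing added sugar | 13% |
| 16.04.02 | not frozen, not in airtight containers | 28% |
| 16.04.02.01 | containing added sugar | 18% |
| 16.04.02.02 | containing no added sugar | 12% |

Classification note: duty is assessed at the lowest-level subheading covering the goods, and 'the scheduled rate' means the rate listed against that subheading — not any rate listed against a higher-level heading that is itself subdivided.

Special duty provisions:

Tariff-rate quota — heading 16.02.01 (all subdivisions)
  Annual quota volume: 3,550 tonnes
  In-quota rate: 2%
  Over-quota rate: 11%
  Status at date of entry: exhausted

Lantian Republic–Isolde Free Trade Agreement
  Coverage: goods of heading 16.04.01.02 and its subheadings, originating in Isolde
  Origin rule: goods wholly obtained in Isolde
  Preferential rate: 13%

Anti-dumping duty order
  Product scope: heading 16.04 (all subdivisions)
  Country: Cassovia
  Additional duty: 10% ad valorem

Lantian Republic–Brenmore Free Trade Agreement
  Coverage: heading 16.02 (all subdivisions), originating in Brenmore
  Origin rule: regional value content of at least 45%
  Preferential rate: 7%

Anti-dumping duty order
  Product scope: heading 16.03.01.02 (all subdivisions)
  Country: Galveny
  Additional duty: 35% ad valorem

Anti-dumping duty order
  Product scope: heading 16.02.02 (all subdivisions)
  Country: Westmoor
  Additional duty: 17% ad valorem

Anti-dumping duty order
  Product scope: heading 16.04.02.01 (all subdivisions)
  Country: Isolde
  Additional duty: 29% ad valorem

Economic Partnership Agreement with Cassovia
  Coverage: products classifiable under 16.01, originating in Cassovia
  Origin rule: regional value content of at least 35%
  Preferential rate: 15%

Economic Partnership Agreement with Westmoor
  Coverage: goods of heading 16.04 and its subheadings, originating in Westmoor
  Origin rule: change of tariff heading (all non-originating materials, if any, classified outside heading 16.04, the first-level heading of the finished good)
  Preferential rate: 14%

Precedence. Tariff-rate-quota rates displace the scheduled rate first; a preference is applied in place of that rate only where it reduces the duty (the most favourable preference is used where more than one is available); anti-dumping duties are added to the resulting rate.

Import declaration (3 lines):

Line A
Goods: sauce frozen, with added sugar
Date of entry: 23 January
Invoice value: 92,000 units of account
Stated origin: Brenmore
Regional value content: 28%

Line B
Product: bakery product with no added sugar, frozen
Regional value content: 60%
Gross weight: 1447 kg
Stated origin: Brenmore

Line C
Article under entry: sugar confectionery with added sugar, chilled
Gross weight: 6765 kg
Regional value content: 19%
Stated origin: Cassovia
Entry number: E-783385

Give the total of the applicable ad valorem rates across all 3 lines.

69%

Line A: sauce → 16.02; frozen → 16.02.03; with added sugar → 16.02.03.02. Scheduled 27%. Brenmore agreement on 16.02: RVC < 45%. → 27%.
Line B: bakery product → 16.04; frozen → 16.04.01; with no added sugar → 16.04.01.01. Scheduled 25%. Brenmore agreement on 16.02: 16.04.01.01 not covered. → 25%.
Line C: sugar confectionery → 16.01; chilled → 16.01.02; with added sugar → 16.01.02.01. Scheduled 17%. Cassovia agreement on 16.01: RVC < 35%. → 17%.
Sum: 27% + 25% + 17% = 69%.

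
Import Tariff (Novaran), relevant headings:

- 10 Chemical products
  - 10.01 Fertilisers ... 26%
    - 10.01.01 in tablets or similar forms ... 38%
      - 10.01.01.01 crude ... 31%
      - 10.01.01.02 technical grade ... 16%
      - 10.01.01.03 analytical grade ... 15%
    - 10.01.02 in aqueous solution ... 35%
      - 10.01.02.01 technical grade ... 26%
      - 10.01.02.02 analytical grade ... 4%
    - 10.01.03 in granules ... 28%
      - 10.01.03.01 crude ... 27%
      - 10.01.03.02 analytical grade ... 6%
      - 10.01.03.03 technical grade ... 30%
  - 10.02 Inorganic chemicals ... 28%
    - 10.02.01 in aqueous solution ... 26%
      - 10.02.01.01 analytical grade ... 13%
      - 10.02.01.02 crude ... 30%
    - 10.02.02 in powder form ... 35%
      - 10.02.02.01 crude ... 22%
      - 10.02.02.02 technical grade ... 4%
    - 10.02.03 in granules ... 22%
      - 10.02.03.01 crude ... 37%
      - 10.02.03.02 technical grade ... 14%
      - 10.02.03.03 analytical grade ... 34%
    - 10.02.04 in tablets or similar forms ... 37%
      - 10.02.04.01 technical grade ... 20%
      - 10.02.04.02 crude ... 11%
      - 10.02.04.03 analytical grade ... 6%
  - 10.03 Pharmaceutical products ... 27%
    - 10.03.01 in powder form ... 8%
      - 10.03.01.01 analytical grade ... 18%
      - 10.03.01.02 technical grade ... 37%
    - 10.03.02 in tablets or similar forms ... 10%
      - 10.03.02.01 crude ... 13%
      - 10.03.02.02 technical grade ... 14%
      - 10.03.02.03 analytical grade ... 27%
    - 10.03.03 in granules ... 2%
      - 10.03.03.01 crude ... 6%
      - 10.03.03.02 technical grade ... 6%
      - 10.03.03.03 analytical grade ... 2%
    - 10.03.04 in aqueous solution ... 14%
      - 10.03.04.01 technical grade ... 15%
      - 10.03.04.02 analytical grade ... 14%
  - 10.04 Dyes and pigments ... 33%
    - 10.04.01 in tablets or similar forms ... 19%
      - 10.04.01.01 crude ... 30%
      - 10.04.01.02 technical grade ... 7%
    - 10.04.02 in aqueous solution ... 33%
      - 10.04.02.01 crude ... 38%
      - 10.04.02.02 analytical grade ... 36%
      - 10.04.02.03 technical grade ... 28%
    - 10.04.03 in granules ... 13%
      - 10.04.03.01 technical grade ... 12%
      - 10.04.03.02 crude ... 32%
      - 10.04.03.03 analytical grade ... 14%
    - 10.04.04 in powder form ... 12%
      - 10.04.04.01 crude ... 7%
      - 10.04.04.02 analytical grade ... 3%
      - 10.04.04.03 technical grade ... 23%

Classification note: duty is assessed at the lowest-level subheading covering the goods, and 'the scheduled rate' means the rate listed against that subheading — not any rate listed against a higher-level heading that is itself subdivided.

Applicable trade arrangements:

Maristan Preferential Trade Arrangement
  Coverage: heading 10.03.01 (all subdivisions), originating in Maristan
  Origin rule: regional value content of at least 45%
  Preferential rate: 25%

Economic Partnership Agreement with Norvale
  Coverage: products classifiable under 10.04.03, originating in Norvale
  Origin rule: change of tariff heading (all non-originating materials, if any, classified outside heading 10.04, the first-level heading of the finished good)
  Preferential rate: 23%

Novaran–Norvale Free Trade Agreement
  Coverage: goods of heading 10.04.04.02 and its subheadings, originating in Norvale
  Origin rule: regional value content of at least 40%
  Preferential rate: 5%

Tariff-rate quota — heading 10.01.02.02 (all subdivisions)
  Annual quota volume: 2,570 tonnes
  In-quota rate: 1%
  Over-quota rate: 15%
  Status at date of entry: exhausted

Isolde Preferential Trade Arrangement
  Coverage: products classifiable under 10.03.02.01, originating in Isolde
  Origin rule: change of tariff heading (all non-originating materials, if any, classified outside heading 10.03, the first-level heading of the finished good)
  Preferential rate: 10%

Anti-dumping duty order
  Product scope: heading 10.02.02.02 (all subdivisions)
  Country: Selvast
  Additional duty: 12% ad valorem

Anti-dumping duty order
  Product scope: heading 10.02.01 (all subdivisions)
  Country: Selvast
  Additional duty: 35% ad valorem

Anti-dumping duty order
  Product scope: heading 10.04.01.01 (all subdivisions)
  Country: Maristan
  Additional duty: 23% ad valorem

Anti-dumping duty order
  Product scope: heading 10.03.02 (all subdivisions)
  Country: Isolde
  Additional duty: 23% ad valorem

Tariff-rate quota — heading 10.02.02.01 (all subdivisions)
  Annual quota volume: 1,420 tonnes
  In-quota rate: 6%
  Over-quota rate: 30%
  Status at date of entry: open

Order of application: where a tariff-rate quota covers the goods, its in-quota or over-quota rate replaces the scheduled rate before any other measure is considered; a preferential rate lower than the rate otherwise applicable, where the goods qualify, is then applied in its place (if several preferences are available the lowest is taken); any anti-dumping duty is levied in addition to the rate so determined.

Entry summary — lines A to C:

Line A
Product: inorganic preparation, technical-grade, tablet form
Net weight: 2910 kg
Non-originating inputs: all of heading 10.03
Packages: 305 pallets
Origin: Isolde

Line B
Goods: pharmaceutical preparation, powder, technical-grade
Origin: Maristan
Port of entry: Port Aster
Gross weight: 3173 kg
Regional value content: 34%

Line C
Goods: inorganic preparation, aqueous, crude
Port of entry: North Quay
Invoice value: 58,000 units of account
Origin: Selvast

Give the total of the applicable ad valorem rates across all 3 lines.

122%

Line A: inorganic → 10.02; tablet form → 10.02.04; technical-grade → 10.02.04.01. Scheduled 20%. Isolde agreement on 10.03.02.01: 10.02.04.01 not covered. → 20%.
Line B: pharmaceutical → 10.03; powder → 10.03.01; technical-grade → 10.03.01.02. Scheduled 37%. Maristan agreement on 10.03.01: RVC < 45%. → 37%.
Line C: inorganic → 10.02; aqueous → 10.02.01; crude → 10.02.01.02. Scheduled 30%. anti-dumping (Selvast, 10.02.01): +35%; total 30% + 35% = 65%. → 65%.
Sum: 20% + 37% + 65% = 122%.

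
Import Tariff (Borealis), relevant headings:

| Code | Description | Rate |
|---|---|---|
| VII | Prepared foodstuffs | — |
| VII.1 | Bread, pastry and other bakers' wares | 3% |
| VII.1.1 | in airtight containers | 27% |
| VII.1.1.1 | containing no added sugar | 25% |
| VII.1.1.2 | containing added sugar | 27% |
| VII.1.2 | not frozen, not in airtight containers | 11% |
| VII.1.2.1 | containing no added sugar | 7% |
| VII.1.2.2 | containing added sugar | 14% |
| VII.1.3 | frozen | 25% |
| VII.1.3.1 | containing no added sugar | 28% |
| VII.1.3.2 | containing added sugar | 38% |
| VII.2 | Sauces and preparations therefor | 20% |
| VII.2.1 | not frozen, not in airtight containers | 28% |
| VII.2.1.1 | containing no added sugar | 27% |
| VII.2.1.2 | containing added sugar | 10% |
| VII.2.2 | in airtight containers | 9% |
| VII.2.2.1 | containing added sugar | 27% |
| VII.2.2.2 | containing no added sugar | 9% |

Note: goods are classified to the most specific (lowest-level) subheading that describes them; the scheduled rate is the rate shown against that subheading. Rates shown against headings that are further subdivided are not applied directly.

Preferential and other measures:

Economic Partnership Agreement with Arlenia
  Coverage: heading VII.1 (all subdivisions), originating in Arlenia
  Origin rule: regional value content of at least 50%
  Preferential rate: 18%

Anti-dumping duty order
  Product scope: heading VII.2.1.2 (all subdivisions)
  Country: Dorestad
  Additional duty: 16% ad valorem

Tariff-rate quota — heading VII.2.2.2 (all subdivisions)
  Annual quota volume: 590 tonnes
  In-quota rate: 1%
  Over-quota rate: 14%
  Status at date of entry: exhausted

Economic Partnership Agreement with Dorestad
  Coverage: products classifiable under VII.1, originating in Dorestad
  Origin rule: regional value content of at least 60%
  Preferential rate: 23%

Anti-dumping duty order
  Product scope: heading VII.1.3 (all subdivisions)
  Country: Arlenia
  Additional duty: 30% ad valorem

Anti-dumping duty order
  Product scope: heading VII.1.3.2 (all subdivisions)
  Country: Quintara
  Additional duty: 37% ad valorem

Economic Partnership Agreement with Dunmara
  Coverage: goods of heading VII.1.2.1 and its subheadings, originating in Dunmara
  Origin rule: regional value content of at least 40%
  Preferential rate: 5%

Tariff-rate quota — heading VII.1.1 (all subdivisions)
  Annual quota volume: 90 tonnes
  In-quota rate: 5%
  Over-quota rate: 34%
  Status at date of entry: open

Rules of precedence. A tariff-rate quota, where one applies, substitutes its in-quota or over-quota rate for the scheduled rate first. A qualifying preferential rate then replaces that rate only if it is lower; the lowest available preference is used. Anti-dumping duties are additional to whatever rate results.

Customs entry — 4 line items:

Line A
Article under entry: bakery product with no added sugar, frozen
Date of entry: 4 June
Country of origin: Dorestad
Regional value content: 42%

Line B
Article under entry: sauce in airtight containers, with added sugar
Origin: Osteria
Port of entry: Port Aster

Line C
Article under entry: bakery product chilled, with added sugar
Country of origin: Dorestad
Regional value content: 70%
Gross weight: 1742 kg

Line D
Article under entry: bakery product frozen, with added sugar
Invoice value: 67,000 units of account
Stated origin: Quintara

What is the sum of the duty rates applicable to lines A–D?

Line A: bakery product → VII.1; frozen → VII.1.3; with no added sugar → VII.1.3.1. Scheduled 28%. Dorestad agreement on VII.1: RVC < 60%. → 28%.
Line B: sauce → VII.2; in airtight containers → VII.2.2; with added sugar → VII.2.2.1. Scheduled 27%. No special measure applies. → 27%.
Line C: bakery product → VII.1; chilled → VII.1.2; with added sugar → VII.1.2.2. Scheduled 14%. Dorestad agreement on VII.1: RVC ≥ 60% → 23% available; preference 23% not lower than 14% → no reduction. → 14%.
Line D: bakery product → VII.1; frozen → VII.1.3; with added sugar → VII.1.3.2. Scheduled 38%. anti-dumping (Quintara, VII.1.3.2): +37%; total 38% + 37% = 75%. → 75%.
Sum: 28% + 27% + 14% + 75% = 144%.

144%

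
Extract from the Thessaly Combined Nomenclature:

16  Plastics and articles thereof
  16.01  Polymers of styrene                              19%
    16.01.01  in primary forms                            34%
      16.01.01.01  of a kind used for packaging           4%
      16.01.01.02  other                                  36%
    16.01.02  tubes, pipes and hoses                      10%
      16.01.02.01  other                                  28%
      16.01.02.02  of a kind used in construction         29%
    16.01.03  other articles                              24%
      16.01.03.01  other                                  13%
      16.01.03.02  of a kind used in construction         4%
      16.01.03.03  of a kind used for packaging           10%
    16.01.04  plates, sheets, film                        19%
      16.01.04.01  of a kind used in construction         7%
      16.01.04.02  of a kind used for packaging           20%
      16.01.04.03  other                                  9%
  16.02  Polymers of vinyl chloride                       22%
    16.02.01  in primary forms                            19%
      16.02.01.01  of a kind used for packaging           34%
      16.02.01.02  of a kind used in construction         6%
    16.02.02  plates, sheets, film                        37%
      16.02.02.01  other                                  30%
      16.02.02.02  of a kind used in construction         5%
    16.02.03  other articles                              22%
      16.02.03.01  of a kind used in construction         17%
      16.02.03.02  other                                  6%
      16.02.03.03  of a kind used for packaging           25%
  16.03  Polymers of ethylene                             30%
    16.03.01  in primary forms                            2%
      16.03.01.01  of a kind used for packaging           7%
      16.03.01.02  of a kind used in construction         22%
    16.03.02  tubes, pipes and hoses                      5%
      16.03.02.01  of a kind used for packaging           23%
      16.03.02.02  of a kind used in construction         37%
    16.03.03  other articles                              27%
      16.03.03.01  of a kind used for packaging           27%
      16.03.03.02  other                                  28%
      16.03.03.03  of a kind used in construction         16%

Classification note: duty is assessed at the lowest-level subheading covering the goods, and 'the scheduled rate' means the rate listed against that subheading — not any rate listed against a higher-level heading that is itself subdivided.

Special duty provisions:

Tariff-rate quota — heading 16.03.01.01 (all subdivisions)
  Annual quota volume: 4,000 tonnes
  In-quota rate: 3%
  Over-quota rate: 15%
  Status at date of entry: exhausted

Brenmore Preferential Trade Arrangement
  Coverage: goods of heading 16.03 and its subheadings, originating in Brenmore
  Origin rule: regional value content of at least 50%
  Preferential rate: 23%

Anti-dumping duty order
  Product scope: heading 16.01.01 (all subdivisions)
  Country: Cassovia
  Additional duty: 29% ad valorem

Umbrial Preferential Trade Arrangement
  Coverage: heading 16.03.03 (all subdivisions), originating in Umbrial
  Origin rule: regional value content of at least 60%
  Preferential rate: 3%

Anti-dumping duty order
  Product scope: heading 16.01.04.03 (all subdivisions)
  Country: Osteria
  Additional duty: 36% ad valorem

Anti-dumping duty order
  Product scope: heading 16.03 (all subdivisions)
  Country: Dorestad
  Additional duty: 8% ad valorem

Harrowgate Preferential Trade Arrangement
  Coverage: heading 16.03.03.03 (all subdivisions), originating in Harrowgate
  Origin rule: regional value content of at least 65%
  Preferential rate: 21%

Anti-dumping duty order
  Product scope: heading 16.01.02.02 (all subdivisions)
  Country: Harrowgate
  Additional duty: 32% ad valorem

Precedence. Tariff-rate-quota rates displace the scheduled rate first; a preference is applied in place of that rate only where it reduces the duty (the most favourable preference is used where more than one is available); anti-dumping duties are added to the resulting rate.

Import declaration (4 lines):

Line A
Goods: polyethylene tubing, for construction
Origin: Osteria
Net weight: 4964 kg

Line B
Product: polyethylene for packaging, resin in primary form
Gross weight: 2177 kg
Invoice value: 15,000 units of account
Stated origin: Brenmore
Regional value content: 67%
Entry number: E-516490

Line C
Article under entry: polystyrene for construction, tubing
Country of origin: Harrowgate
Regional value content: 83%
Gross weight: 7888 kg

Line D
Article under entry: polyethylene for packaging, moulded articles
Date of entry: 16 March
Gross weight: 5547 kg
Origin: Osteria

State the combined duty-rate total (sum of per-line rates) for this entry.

Line A: polyethylene → 16.03; tubing → 16.03.02; for construction → 16.03.02.02. Scheduled 37%. No special measure applies. → 37%.
Line B: polyethylene → 16.03; resin in primary form → 16.03.01; for packaging → 16.03.01.01. Scheduled 7%. quota on 16.03.01.01 exhausted → over-quota 15%; Brenmore agreement on 16.03: RVC ≥ 50% → 23% available; preference 23% not lower than 15% → no reduction. → 15%.
Line C: polystyrene → 16.01; tubing → 16.01.02; for construction → 16.01.02.02. Scheduled 29%. Harrowgate agreement on 16.03.03.03: 16.01.02.02 not covered; anti-dumping (Harrowgate, 16.01.02.02): +32%; total 29% + 32% = 61%. → 61%.
Line D: polyethylene → 16.03; moulded articles → 16.03.03; for packaging → 16.03.03.01. Scheduled 27%. No special measure applies. → 27%.
Sum: 37% + 15% + 61% + 27% = 140%.

140%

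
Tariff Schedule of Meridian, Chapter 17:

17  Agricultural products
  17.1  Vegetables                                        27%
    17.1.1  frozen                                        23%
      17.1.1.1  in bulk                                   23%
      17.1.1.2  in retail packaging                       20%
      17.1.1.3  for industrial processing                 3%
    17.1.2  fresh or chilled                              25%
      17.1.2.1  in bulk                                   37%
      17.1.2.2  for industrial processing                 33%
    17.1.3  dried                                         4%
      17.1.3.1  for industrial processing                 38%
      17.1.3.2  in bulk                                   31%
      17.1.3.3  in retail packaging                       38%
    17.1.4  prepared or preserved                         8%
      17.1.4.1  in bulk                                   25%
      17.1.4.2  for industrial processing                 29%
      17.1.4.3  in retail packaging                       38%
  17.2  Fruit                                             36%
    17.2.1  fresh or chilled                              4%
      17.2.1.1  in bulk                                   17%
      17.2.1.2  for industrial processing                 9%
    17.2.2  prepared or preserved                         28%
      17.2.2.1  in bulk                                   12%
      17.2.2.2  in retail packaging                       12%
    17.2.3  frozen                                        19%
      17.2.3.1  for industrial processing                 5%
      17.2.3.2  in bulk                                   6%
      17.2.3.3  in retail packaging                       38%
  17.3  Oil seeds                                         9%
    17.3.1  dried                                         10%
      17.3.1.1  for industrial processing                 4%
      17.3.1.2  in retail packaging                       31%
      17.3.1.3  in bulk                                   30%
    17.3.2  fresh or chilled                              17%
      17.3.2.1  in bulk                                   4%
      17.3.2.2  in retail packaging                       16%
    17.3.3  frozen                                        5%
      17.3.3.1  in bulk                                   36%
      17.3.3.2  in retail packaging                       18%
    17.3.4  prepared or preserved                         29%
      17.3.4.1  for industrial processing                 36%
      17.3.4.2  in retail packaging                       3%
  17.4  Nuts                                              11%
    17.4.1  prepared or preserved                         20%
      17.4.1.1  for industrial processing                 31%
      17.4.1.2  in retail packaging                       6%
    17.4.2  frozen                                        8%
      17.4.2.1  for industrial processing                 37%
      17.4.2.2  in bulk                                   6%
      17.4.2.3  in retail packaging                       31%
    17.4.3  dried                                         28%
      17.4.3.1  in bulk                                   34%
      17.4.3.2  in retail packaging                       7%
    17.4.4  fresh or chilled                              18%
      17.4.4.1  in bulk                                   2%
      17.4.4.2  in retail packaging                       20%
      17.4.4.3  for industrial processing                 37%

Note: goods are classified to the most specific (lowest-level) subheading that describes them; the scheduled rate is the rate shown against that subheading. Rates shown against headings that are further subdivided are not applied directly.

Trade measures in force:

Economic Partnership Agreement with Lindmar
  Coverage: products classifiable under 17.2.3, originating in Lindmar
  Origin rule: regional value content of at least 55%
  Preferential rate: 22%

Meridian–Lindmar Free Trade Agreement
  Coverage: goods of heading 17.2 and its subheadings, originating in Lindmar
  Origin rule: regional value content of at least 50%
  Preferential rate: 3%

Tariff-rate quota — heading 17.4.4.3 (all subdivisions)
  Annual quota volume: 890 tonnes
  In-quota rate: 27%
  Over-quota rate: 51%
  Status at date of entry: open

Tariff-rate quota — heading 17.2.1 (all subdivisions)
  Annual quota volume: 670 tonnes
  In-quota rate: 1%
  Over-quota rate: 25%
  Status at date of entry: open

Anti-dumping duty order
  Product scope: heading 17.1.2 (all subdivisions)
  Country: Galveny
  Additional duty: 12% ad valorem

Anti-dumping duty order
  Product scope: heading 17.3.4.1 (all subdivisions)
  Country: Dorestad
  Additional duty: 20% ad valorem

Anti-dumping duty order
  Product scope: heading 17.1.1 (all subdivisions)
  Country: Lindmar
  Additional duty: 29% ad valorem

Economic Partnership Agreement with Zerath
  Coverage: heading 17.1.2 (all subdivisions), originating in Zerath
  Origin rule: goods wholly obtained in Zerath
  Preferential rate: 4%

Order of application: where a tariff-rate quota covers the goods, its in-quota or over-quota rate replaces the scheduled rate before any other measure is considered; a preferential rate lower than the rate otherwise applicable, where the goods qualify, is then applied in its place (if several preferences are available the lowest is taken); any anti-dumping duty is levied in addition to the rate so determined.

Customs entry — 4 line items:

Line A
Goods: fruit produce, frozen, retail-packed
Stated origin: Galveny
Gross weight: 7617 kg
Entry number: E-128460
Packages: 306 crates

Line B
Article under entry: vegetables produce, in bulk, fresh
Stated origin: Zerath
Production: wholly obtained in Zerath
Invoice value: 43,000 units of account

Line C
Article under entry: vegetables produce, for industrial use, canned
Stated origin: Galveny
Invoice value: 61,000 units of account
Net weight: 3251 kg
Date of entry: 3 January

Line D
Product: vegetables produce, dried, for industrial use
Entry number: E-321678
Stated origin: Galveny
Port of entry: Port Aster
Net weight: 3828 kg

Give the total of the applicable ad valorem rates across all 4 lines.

Line A: fruit → 17.2; frozen → 17.2.3; retail-packed → 17.2.3.3. Scheduled 38%. No special measure applies. → 38%.
Line B: vegetables → 17.1; fresh → 17.1.2; in bulk → 17.1.2.1. Scheduled 37%. Zerath agreement on 17.1.2: wholly obtained → 4% available; preferential 4%. → 4%.
Line C: vegetables → 17.1; canned → 17.1.4; for industrial use → 17.1.4.2. Scheduled 29%. No special measure applies. → 29%.
Line D: vegetables → 17.1; dried → 17.1.3; for industrial use → 17.1.3.1. Scheduled 38%. No special measure applies. → 38%.
Sum: 38% + 4% + 29% + 38% = 109%.

109%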